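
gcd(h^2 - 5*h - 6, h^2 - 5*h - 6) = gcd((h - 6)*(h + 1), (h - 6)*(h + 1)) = h^2 - 5*h - 6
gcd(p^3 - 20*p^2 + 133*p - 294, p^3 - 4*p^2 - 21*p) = p - 7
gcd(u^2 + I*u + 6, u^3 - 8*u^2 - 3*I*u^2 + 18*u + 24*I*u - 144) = u + 3*I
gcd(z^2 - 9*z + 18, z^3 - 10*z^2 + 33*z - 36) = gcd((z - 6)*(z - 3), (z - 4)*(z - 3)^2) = z - 3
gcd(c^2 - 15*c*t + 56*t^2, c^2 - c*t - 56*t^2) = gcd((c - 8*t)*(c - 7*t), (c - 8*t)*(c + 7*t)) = -c + 8*t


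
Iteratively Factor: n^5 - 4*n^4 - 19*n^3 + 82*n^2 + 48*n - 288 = (n - 4)*(n^4 - 19*n^2 + 6*n + 72) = (n - 4)*(n - 3)*(n^3 + 3*n^2 - 10*n - 24) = (n - 4)*(n - 3)*(n + 4)*(n^2 - n - 6) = (n - 4)*(n - 3)^2*(n + 4)*(n + 2)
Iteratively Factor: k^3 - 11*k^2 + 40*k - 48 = (k - 4)*(k^2 - 7*k + 12) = (k - 4)^2*(k - 3)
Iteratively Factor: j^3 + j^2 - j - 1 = (j + 1)*(j^2 - 1) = (j + 1)^2*(j - 1)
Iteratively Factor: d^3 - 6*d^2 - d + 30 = (d - 3)*(d^2 - 3*d - 10) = (d - 3)*(d + 2)*(d - 5)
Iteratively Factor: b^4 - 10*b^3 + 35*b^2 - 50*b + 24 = (b - 2)*(b^3 - 8*b^2 + 19*b - 12) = (b - 2)*(b - 1)*(b^2 - 7*b + 12) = (b - 3)*(b - 2)*(b - 1)*(b - 4)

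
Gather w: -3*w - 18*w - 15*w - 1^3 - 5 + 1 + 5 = -36*w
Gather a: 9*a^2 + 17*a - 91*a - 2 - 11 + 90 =9*a^2 - 74*a + 77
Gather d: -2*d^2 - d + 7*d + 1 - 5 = -2*d^2 + 6*d - 4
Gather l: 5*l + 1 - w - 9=5*l - w - 8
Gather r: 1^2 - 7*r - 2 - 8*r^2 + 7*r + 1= -8*r^2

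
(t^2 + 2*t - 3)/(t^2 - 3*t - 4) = (-t^2 - 2*t + 3)/(-t^2 + 3*t + 4)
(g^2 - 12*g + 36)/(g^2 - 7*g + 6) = (g - 6)/(g - 1)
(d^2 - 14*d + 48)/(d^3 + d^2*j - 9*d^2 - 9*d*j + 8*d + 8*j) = (d - 6)/(d^2 + d*j - d - j)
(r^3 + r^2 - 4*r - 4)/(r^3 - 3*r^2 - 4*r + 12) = (r + 1)/(r - 3)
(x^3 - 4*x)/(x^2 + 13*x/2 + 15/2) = 2*x*(x^2 - 4)/(2*x^2 + 13*x + 15)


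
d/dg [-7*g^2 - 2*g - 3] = -14*g - 2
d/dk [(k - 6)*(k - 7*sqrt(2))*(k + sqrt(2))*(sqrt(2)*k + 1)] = 4*sqrt(2)*k^3 - 33*k^2 - 18*sqrt(2)*k^2 - 40*sqrt(2)*k + 132*k - 14 + 120*sqrt(2)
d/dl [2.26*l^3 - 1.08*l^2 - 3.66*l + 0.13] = 6.78*l^2 - 2.16*l - 3.66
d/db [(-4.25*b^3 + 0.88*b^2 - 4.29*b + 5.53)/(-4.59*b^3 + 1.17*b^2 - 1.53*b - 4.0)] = (-0.933299999999999*b^4 - 26.3772*b^3 + 130.821*b^2 - 19.9802*b + 25.6209)/(21.0681*b^6 - 10.7406*b^5 + 15.4143*b^4 + 33.1398*b^3 - 7.0191*b^2 + 12.24*b + 16.0)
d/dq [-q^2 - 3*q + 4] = -2*q - 3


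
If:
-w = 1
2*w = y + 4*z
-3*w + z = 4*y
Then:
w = -1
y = 10/17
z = -11/17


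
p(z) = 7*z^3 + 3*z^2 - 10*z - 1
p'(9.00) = 1745.00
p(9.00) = 5255.00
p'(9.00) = 1745.00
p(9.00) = 5255.00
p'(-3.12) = 175.70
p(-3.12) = -153.20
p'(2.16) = 100.94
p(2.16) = 61.94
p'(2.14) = 99.01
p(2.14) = 59.94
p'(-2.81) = 138.96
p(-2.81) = -104.53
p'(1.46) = 43.52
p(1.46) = 12.58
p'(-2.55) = 111.25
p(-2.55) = -72.06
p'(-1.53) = 29.98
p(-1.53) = -3.75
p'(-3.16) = 180.74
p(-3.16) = -160.32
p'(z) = 21*z^2 + 6*z - 10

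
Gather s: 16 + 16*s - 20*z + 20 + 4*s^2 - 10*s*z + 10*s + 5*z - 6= 4*s^2 + s*(26 - 10*z) - 15*z + 30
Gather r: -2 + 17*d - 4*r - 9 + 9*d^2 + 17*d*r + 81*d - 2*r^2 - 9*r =9*d^2 + 98*d - 2*r^2 + r*(17*d - 13) - 11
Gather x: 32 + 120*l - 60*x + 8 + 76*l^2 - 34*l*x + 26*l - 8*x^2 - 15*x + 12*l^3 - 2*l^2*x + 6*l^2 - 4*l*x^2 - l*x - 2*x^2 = 12*l^3 + 82*l^2 + 146*l + x^2*(-4*l - 10) + x*(-2*l^2 - 35*l - 75) + 40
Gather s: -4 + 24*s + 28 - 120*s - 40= -96*s - 16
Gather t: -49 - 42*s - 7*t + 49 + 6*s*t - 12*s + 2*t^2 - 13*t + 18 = -54*s + 2*t^2 + t*(6*s - 20) + 18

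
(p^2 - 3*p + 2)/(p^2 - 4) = (p - 1)/(p + 2)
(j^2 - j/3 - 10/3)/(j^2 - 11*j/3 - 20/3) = (-3*j^2 + j + 10)/(-3*j^2 + 11*j + 20)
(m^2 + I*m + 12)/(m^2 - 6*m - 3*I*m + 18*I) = (m + 4*I)/(m - 6)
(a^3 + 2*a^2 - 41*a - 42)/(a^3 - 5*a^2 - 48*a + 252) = (a + 1)/(a - 6)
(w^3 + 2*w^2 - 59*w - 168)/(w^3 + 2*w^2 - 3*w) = (w^2 - w - 56)/(w*(w - 1))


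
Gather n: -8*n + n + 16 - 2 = 14 - 7*n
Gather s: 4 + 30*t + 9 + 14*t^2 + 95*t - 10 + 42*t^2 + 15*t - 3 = 56*t^2 + 140*t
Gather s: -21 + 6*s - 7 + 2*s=8*s - 28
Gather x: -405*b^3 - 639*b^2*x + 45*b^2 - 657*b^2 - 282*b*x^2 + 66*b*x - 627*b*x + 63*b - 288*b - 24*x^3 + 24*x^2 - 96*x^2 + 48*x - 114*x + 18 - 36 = -405*b^3 - 612*b^2 - 225*b - 24*x^3 + x^2*(-282*b - 72) + x*(-639*b^2 - 561*b - 66) - 18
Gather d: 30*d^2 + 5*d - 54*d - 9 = 30*d^2 - 49*d - 9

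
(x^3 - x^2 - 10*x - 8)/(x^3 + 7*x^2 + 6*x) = (x^2 - 2*x - 8)/(x*(x + 6))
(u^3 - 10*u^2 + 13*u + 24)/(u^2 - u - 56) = (u^2 - 2*u - 3)/(u + 7)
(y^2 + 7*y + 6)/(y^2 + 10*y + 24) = (y + 1)/(y + 4)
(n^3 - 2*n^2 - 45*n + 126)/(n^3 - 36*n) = (n^2 + 4*n - 21)/(n*(n + 6))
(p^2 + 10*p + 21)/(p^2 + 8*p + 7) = (p + 3)/(p + 1)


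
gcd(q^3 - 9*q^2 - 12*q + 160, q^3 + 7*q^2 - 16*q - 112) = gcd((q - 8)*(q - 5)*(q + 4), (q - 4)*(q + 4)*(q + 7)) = q + 4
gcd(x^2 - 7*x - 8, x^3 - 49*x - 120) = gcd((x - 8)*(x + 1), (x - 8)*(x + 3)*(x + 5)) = x - 8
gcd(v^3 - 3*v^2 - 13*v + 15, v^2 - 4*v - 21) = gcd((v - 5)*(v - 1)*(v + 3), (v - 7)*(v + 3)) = v + 3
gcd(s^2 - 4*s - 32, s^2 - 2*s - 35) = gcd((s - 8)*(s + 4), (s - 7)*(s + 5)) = 1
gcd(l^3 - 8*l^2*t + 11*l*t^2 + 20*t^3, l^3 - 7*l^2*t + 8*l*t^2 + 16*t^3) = -l^2 + 3*l*t + 4*t^2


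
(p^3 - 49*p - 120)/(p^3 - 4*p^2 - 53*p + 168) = (p^2 + 8*p + 15)/(p^2 + 4*p - 21)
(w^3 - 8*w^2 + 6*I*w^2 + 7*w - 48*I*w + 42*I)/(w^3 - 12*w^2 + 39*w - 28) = (w + 6*I)/(w - 4)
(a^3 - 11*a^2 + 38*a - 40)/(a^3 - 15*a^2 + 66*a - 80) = (a - 4)/(a - 8)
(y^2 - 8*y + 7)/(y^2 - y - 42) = (y - 1)/(y + 6)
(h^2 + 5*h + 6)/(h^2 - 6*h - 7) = (h^2 + 5*h + 6)/(h^2 - 6*h - 7)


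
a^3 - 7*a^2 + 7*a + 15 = (a - 5)*(a - 3)*(a + 1)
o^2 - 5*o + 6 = (o - 3)*(o - 2)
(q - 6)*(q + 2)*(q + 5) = q^3 + q^2 - 32*q - 60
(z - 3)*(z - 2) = z^2 - 5*z + 6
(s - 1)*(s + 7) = s^2 + 6*s - 7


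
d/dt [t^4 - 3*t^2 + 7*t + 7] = 4*t^3 - 6*t + 7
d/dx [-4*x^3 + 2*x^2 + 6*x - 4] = -12*x^2 + 4*x + 6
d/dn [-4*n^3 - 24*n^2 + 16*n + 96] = -12*n^2 - 48*n + 16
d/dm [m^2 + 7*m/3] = 2*m + 7/3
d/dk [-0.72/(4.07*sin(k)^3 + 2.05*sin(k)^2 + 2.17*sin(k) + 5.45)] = (8.7912*sin(k)^2 + 2.952*sin(k) + 1.5624)*cos(k)/(4.07*sin(k)^3 + 2.05*sin(k)^2 + 2.17*sin(k) + 5.45)^2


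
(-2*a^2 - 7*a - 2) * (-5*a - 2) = 10*a^3 + 39*a^2 + 24*a + 4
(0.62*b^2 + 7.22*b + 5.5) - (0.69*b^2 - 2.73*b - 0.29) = -0.07*b^2 + 9.95*b + 5.79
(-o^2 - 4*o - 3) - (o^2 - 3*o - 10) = -2*o^2 - o + 7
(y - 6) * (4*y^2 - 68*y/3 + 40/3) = 4*y^3 - 140*y^2/3 + 448*y/3 - 80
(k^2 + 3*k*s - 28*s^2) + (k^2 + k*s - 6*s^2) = 2*k^2 + 4*k*s - 34*s^2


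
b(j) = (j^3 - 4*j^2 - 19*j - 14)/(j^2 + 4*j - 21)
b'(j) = (-2*j - 4)*(j^3 - 4*j^2 - 19*j - 14)/(j^2 + 4*j - 21)^2 + (3*j^2 - 8*j - 19)/(j^2 + 4*j - 21)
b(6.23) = -1.07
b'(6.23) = 1.53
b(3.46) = -17.92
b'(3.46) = 38.42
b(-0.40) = 0.32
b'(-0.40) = 0.73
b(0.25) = 0.95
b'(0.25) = 1.26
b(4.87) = -3.87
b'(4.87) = 2.99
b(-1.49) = -0.09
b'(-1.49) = 0.01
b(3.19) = -42.79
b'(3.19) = 222.20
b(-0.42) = 0.30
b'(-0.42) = 0.71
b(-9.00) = -37.33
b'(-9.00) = -9.44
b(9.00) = 2.29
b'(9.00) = 1.06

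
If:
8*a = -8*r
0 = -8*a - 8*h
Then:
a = -r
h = r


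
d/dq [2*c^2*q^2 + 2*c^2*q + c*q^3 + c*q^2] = c*(4*c*q + 2*c + 3*q^2 + 2*q)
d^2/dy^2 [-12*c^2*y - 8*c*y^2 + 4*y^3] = -16*c + 24*y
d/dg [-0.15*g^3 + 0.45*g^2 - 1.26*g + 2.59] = -0.45*g^2 + 0.9*g - 1.26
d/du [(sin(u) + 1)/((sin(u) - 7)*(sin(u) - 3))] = (-2*sin(u) + cos(u)^2 + 30)*cos(u)/((sin(u) - 7)^2*(sin(u) - 3)^2)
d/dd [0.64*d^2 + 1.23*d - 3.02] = 1.28*d + 1.23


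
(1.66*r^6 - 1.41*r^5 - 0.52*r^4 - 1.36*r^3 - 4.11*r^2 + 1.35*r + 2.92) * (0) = 0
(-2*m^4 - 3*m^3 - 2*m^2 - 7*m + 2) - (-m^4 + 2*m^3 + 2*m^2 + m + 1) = -m^4 - 5*m^3 - 4*m^2 - 8*m + 1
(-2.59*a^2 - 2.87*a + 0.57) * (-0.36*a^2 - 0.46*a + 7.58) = 0.9324*a^4 + 2.2246*a^3 - 18.5172*a^2 - 22.0168*a + 4.3206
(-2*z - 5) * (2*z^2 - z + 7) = -4*z^3 - 8*z^2 - 9*z - 35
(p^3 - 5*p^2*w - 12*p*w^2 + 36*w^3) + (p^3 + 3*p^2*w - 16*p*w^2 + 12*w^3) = 2*p^3 - 2*p^2*w - 28*p*w^2 + 48*w^3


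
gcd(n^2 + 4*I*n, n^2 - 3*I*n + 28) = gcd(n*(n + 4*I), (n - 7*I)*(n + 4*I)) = n + 4*I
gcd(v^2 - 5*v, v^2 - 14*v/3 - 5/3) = v - 5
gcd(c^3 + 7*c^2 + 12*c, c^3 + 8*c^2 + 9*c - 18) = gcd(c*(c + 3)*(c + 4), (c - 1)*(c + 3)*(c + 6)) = c + 3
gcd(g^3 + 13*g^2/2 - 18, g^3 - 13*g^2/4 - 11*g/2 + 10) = g + 2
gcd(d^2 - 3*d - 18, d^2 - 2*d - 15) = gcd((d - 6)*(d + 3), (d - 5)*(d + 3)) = d + 3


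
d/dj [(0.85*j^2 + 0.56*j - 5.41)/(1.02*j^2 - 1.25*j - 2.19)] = (-1.6337*j^2 + 7.3134*j - 7.9889)/(1.0404*j^4 - 2.55*j^3 - 2.9051*j^2 + 5.475*j + 4.7961)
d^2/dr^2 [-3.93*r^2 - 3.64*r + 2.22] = -7.86000000000000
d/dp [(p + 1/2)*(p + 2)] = 2*p + 5/2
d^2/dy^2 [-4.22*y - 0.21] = 0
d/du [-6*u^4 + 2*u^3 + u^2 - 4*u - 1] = -24*u^3 + 6*u^2 + 2*u - 4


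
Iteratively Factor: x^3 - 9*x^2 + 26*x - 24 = (x - 4)*(x^2 - 5*x + 6) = (x - 4)*(x - 3)*(x - 2)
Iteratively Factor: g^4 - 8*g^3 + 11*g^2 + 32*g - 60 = (g - 5)*(g^3 - 3*g^2 - 4*g + 12) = (g - 5)*(g - 2)*(g^2 - g - 6) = (g - 5)*(g - 2)*(g + 2)*(g - 3)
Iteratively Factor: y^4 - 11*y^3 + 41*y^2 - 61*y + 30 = (y - 5)*(y^3 - 6*y^2 + 11*y - 6) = (y - 5)*(y - 3)*(y^2 - 3*y + 2) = (y - 5)*(y - 3)*(y - 1)*(y - 2)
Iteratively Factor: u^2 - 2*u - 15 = (u - 5)*(u + 3)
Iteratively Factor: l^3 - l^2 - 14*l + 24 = (l - 2)*(l^2 + l - 12) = (l - 3)*(l - 2)*(l + 4)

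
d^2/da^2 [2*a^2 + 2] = 4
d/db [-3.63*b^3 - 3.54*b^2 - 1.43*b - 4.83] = -10.89*b^2 - 7.08*b - 1.43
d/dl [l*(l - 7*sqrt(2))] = 2*l - 7*sqrt(2)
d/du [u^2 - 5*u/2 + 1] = 2*u - 5/2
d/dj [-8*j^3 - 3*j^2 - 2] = 6*j*(-4*j - 1)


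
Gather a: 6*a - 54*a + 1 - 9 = -48*a - 8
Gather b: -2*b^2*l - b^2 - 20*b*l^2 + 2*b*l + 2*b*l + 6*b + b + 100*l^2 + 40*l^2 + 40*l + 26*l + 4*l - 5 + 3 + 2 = b^2*(-2*l - 1) + b*(-20*l^2 + 4*l + 7) + 140*l^2 + 70*l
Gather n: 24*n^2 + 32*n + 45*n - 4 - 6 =24*n^2 + 77*n - 10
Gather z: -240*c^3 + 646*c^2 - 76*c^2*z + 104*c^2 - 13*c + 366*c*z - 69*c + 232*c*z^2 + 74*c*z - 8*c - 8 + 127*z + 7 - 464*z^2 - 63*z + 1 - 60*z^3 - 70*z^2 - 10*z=-240*c^3 + 750*c^2 - 90*c - 60*z^3 + z^2*(232*c - 534) + z*(-76*c^2 + 440*c + 54)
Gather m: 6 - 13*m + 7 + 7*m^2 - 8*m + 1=7*m^2 - 21*m + 14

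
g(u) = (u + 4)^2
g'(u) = 2*u + 8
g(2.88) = 47.33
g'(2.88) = 13.76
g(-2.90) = 1.21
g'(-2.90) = 2.20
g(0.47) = 19.98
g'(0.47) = 8.94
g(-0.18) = 14.59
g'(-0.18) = 7.64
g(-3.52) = 0.23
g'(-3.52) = 0.96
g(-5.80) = 3.24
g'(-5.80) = -3.60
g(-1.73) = 5.15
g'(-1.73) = 4.54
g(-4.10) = 0.01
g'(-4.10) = -0.20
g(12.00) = 256.00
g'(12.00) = 32.00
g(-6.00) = 4.00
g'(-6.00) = -4.00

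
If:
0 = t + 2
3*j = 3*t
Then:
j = -2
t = -2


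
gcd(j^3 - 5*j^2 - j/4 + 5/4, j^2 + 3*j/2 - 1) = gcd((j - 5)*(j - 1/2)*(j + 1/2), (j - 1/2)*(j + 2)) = j - 1/2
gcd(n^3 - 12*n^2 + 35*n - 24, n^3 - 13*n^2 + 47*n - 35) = n - 1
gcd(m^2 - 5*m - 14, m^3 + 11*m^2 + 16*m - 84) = 1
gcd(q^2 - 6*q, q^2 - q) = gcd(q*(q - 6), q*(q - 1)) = q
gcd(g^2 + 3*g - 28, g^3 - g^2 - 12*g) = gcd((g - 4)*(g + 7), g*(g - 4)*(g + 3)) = g - 4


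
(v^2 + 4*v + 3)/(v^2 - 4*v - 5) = (v + 3)/(v - 5)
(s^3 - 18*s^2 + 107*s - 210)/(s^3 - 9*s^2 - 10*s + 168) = (s - 5)/(s + 4)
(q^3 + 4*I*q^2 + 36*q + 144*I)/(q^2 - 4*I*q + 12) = (q^2 + 10*I*q - 24)/(q + 2*I)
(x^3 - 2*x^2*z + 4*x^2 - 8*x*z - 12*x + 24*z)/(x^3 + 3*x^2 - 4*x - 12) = (x^2 - 2*x*z + 6*x - 12*z)/(x^2 + 5*x + 6)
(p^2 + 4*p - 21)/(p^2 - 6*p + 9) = (p + 7)/(p - 3)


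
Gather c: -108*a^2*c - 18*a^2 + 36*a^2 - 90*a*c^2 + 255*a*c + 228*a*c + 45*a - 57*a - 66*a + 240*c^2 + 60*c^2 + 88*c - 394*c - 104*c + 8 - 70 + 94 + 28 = 18*a^2 - 78*a + c^2*(300 - 90*a) + c*(-108*a^2 + 483*a - 410) + 60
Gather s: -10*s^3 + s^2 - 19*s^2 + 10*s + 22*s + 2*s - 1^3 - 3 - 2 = -10*s^3 - 18*s^2 + 34*s - 6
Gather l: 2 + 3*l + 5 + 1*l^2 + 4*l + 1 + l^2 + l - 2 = 2*l^2 + 8*l + 6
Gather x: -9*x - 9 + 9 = -9*x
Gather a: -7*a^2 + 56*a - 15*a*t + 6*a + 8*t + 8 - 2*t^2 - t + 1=-7*a^2 + a*(62 - 15*t) - 2*t^2 + 7*t + 9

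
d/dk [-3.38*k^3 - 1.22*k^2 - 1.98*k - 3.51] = -10.14*k^2 - 2.44*k - 1.98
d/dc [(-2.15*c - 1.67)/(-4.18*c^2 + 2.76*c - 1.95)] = (-8.987*c^2 - 13.9612*c + 8.8017)/(17.4724*c^4 - 23.0736*c^3 + 23.9196*c^2 - 10.764*c + 3.8025)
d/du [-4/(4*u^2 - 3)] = 32*u/(4*u^2 - 3)^2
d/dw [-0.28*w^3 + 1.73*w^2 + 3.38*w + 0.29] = -0.84*w^2 + 3.46*w + 3.38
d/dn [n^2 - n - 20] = 2*n - 1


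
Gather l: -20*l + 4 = 4 - 20*l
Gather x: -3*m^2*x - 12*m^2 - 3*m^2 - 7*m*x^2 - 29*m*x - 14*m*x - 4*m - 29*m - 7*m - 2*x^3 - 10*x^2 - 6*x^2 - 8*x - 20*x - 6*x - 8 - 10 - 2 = -15*m^2 - 40*m - 2*x^3 + x^2*(-7*m - 16) + x*(-3*m^2 - 43*m - 34) - 20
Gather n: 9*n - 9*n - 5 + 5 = 0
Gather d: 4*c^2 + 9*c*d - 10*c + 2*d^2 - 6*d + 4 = 4*c^2 - 10*c + 2*d^2 + d*(9*c - 6) + 4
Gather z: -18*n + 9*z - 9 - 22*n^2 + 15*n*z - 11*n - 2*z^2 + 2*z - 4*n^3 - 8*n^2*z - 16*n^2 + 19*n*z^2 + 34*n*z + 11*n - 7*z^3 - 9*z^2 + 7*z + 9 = -4*n^3 - 38*n^2 - 18*n - 7*z^3 + z^2*(19*n - 11) + z*(-8*n^2 + 49*n + 18)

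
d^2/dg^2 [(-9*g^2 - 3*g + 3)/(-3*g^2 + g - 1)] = 36*(3*g^3 - 9*g^2 + 1)/(27*g^6 - 27*g^5 + 36*g^4 - 19*g^3 + 12*g^2 - 3*g + 1)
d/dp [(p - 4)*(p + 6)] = 2*p + 2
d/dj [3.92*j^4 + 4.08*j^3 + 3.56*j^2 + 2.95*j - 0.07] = 15.68*j^3 + 12.24*j^2 + 7.12*j + 2.95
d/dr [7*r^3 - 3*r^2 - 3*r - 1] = 21*r^2 - 6*r - 3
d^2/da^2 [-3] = 0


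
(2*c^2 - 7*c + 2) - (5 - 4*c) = 2*c^2 - 3*c - 3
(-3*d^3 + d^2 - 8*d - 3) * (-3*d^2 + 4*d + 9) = 9*d^5 - 15*d^4 + d^3 - 14*d^2 - 84*d - 27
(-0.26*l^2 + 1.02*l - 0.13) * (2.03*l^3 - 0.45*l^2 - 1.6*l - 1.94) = -0.5278*l^5 + 2.1876*l^4 - 0.3069*l^3 - 1.0691*l^2 - 1.7708*l + 0.2522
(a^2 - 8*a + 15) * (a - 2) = a^3 - 10*a^2 + 31*a - 30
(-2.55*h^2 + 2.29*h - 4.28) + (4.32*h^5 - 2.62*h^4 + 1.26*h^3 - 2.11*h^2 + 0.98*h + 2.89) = 4.32*h^5 - 2.62*h^4 + 1.26*h^3 - 4.66*h^2 + 3.27*h - 1.39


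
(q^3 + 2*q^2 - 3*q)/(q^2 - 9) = q*(q - 1)/(q - 3)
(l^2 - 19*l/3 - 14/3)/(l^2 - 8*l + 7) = (l + 2/3)/(l - 1)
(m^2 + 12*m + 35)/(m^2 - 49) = (m + 5)/(m - 7)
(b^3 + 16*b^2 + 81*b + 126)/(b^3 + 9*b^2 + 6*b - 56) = (b^2 + 9*b + 18)/(b^2 + 2*b - 8)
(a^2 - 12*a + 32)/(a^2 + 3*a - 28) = (a - 8)/(a + 7)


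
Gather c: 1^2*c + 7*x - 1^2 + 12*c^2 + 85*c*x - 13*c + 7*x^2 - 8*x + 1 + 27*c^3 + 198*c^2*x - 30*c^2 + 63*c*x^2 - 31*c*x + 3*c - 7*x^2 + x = 27*c^3 + c^2*(198*x - 18) + c*(63*x^2 + 54*x - 9)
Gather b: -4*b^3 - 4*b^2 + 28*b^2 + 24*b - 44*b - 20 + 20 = -4*b^3 + 24*b^2 - 20*b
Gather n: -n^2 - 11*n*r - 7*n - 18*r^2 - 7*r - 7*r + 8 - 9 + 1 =-n^2 + n*(-11*r - 7) - 18*r^2 - 14*r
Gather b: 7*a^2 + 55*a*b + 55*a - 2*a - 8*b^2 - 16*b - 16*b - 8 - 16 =7*a^2 + 53*a - 8*b^2 + b*(55*a - 32) - 24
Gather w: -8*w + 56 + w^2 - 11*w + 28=w^2 - 19*w + 84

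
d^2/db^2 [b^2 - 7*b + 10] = 2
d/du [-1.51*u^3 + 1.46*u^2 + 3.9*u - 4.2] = -4.53*u^2 + 2.92*u + 3.9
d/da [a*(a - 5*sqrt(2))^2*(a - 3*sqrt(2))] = 4*a^3 - 39*sqrt(2)*a^2 + 220*a - 150*sqrt(2)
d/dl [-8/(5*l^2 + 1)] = 80*l/(5*l^2 + 1)^2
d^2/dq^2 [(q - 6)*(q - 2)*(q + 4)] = 6*q - 8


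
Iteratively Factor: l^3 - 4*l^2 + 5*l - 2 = (l - 1)*(l^2 - 3*l + 2) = (l - 1)^2*(l - 2)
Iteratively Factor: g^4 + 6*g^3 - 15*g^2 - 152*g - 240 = (g + 4)*(g^3 + 2*g^2 - 23*g - 60) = (g + 4)^2*(g^2 - 2*g - 15) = (g - 5)*(g + 4)^2*(g + 3)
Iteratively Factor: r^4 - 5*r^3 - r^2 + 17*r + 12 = (r - 4)*(r^3 - r^2 - 5*r - 3) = (r - 4)*(r + 1)*(r^2 - 2*r - 3) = (r - 4)*(r + 1)^2*(r - 3)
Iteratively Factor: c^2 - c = (c - 1)*(c)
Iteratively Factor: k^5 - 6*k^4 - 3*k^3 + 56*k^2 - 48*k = (k - 4)*(k^4 - 2*k^3 - 11*k^2 + 12*k) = (k - 4)*(k - 1)*(k^3 - k^2 - 12*k) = (k - 4)*(k - 1)*(k + 3)*(k^2 - 4*k) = (k - 4)^2*(k - 1)*(k + 3)*(k)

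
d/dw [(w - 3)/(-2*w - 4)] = -5/(2*(w + 2)^2)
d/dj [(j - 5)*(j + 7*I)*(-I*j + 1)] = -3*I*j^2 + j*(16 + 10*I) - 40 + 7*I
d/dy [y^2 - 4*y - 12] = 2*y - 4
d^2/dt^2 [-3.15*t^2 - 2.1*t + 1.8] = -6.30000000000000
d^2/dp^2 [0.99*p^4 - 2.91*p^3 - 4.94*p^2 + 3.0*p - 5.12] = 11.88*p^2 - 17.46*p - 9.88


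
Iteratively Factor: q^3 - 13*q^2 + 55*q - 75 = (q - 5)*(q^2 - 8*q + 15) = (q - 5)^2*(q - 3)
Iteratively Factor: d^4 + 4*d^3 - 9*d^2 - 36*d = (d + 4)*(d^3 - 9*d) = (d - 3)*(d + 4)*(d^2 + 3*d) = d*(d - 3)*(d + 4)*(d + 3)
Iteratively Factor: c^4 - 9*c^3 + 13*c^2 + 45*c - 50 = (c - 5)*(c^3 - 4*c^2 - 7*c + 10) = (c - 5)*(c + 2)*(c^2 - 6*c + 5) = (c - 5)^2*(c + 2)*(c - 1)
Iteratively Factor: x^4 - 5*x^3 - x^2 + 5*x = (x)*(x^3 - 5*x^2 - x + 5) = x*(x + 1)*(x^2 - 6*x + 5) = x*(x - 5)*(x + 1)*(x - 1)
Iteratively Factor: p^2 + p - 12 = (p + 4)*(p - 3)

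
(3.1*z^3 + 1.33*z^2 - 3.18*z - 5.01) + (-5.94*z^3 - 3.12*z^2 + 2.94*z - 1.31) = -2.84*z^3 - 1.79*z^2 - 0.24*z - 6.32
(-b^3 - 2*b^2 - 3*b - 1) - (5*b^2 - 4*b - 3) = -b^3 - 7*b^2 + b + 2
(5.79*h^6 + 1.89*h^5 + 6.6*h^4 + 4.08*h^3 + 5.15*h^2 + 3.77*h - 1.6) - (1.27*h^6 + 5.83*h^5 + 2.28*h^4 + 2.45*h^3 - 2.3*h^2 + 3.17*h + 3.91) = 4.52*h^6 - 3.94*h^5 + 4.32*h^4 + 1.63*h^3 + 7.45*h^2 + 0.6*h - 5.51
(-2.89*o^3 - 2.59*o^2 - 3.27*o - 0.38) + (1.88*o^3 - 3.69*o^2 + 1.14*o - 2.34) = -1.01*o^3 - 6.28*o^2 - 2.13*o - 2.72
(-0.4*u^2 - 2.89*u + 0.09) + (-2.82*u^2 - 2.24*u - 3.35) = -3.22*u^2 - 5.13*u - 3.26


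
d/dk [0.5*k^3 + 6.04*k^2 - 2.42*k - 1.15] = 1.5*k^2 + 12.08*k - 2.42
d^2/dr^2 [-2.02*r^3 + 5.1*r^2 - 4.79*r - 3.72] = 10.2 - 12.12*r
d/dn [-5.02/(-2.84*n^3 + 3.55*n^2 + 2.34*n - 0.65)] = (-42.7704*n^2 + 35.642*n + 11.7468)/(2.84*n^3 - 3.55*n^2 - 2.34*n + 0.65)^2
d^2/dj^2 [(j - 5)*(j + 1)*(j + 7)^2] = 12*j^2 + 60*j - 24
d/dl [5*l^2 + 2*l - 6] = 10*l + 2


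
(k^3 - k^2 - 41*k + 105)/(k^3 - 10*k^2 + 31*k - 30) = (k + 7)/(k - 2)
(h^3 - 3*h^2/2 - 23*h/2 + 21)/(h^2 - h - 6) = (h^2 + 3*h/2 - 7)/(h + 2)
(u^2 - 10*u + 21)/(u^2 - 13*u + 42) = (u - 3)/(u - 6)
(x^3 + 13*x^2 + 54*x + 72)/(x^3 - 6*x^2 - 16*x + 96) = (x^2 + 9*x + 18)/(x^2 - 10*x + 24)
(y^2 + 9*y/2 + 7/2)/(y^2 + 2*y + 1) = (y + 7/2)/(y + 1)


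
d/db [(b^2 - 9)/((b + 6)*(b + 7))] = (13*b^2 + 102*b + 117)/(b^4 + 26*b^3 + 253*b^2 + 1092*b + 1764)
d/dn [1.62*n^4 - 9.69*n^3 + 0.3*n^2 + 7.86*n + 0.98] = 6.48*n^3 - 29.07*n^2 + 0.6*n + 7.86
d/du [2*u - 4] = 2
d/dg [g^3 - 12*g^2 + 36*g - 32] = 3*g^2 - 24*g + 36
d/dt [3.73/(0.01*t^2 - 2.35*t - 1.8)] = (8.7655 - 0.0746*t)/(-0.01*t^2 + 2.35*t + 1.8)^2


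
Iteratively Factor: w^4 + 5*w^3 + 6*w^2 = (w + 3)*(w^3 + 2*w^2) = w*(w + 3)*(w^2 + 2*w) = w^2*(w + 3)*(w + 2)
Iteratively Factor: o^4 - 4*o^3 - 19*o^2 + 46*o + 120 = (o - 5)*(o^3 + o^2 - 14*o - 24) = (o - 5)*(o - 4)*(o^2 + 5*o + 6) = (o - 5)*(o - 4)*(o + 2)*(o + 3)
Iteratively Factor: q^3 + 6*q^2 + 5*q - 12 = (q - 1)*(q^2 + 7*q + 12) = (q - 1)*(q + 4)*(q + 3)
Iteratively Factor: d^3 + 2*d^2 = (d)*(d^2 + 2*d) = d*(d + 2)*(d)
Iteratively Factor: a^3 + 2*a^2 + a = (a + 1)*(a^2 + a) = (a + 1)^2*(a)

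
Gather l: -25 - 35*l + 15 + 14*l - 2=-21*l - 12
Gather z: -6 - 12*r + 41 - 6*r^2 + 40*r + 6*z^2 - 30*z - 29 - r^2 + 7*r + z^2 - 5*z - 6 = -7*r^2 + 35*r + 7*z^2 - 35*z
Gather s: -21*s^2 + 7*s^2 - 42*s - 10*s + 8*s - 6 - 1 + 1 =-14*s^2 - 44*s - 6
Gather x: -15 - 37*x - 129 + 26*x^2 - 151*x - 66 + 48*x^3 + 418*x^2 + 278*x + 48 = 48*x^3 + 444*x^2 + 90*x - 162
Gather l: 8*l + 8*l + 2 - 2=16*l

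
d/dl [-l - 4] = -1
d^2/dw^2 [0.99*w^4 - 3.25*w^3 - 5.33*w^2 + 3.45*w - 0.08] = 11.88*w^2 - 19.5*w - 10.66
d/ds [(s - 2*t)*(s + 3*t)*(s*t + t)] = t*(3*s^2 + 2*s*t + 2*s - 6*t^2 + t)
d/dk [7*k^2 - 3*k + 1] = 14*k - 3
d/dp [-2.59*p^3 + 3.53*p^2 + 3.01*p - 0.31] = -7.77*p^2 + 7.06*p + 3.01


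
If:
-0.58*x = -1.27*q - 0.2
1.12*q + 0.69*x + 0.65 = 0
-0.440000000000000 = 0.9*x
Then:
No Solution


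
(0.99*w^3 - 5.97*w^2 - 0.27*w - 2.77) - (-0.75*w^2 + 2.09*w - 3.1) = 0.99*w^3 - 5.22*w^2 - 2.36*w + 0.33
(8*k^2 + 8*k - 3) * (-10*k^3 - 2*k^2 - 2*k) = -80*k^5 - 96*k^4 - 2*k^3 - 10*k^2 + 6*k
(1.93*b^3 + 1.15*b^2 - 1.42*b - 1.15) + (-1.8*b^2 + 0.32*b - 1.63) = 1.93*b^3 - 0.65*b^2 - 1.1*b - 2.78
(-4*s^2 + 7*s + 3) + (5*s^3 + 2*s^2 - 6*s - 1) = 5*s^3 - 2*s^2 + s + 2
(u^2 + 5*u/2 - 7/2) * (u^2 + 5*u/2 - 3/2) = u^4 + 5*u^3 + 5*u^2/4 - 25*u/2 + 21/4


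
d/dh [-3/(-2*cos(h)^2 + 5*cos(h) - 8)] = 3*(4*cos(h) - 5)*sin(h)/(-5*cos(h) + cos(2*h) + 9)^2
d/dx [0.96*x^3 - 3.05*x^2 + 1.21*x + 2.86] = 2.88*x^2 - 6.1*x + 1.21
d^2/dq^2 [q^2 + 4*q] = 2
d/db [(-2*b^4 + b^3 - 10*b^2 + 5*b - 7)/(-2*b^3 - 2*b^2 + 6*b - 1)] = (4*b^6 + 8*b^5 - 58*b^4 + 40*b^3 - 95*b^2 - 8*b + 37)/(4*b^6 + 8*b^5 - 20*b^4 - 20*b^3 + 40*b^2 - 12*b + 1)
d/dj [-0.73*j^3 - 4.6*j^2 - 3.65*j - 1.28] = -2.19*j^2 - 9.2*j - 3.65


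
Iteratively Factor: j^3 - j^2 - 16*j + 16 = (j + 4)*(j^2 - 5*j + 4) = (j - 1)*(j + 4)*(j - 4)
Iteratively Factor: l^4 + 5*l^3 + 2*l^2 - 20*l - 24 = (l + 3)*(l^3 + 2*l^2 - 4*l - 8) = (l - 2)*(l + 3)*(l^2 + 4*l + 4) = (l - 2)*(l + 2)*(l + 3)*(l + 2)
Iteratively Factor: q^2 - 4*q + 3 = (q - 1)*(q - 3)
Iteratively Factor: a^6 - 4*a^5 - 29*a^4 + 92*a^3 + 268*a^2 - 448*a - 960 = (a - 3)*(a^5 - a^4 - 32*a^3 - 4*a^2 + 256*a + 320) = (a - 3)*(a + 4)*(a^4 - 5*a^3 - 12*a^2 + 44*a + 80) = (a - 3)*(a + 2)*(a + 4)*(a^3 - 7*a^2 + 2*a + 40) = (a - 3)*(a + 2)^2*(a + 4)*(a^2 - 9*a + 20) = (a - 4)*(a - 3)*(a + 2)^2*(a + 4)*(a - 5)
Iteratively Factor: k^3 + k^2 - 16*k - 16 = (k + 1)*(k^2 - 16) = (k + 1)*(k + 4)*(k - 4)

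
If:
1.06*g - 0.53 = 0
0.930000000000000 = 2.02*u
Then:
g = 0.50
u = 0.46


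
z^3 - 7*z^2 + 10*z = z*(z - 5)*(z - 2)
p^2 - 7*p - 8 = (p - 8)*(p + 1)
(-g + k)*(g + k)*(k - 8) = -g^2*k + 8*g^2 + k^3 - 8*k^2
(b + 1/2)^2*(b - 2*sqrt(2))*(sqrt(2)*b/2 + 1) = sqrt(2)*b^4/2 - b^3 + sqrt(2)*b^3/2 - 15*sqrt(2)*b^2/8 - b^2 - 2*sqrt(2)*b - b/4 - sqrt(2)/2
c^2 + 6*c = c*(c + 6)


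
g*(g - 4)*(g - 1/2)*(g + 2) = g^4 - 5*g^3/2 - 7*g^2 + 4*g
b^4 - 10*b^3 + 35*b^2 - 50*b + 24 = (b - 4)*(b - 3)*(b - 2)*(b - 1)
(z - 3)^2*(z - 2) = z^3 - 8*z^2 + 21*z - 18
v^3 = v^3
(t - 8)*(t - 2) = t^2 - 10*t + 16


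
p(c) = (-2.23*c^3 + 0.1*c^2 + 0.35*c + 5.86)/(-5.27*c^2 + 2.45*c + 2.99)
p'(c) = (10.54*c - 2.45)*(-2.23*c^3 + 0.1*c^2 + 0.35*c + 5.86)/(-5.27*c^2 + 2.45*c + 2.99)^2 + (-6.69*c^2 + 0.2*c + 0.35)/(-5.27*c^2 + 2.45*c + 2.99) = (11.7521*c^4 - 10.927*c^3 - 17.9136*c^2 + 62.3624*c - 13.3105)/(27.7729*c^4 - 25.823*c^3 - 25.5121*c^2 + 14.651*c + 8.9401)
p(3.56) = 1.67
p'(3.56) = 0.45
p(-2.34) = -1.08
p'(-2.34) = 0.24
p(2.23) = 0.99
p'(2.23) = 0.65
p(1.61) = 0.39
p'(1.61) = 1.64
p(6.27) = 2.85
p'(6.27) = 0.42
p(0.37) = 1.86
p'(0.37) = 0.69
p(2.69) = 1.26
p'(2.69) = 0.52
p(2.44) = 1.12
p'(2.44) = 0.58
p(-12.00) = -4.93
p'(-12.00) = 0.42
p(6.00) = 2.73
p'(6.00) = 0.43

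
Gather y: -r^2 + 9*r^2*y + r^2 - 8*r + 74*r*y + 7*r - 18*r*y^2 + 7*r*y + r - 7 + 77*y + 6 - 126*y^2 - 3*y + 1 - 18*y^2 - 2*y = y^2*(-18*r - 144) + y*(9*r^2 + 81*r + 72)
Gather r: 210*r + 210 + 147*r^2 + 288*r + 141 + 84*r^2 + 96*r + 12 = 231*r^2 + 594*r + 363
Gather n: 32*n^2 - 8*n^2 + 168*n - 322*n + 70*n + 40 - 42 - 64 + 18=24*n^2 - 84*n - 48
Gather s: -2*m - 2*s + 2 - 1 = -2*m - 2*s + 1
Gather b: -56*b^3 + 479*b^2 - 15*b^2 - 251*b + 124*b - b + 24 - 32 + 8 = -56*b^3 + 464*b^2 - 128*b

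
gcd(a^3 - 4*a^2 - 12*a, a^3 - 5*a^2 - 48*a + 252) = a - 6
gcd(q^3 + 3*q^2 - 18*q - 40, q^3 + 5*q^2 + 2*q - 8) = q + 2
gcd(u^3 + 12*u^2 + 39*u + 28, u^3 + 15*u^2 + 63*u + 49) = u^2 + 8*u + 7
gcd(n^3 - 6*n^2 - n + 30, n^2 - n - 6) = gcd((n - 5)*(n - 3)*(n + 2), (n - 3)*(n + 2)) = n^2 - n - 6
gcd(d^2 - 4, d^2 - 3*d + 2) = d - 2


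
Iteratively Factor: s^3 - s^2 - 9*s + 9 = (s + 3)*(s^2 - 4*s + 3) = (s - 3)*(s + 3)*(s - 1)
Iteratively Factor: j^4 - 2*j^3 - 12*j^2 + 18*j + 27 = (j + 3)*(j^3 - 5*j^2 + 3*j + 9) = (j + 1)*(j + 3)*(j^2 - 6*j + 9) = (j - 3)*(j + 1)*(j + 3)*(j - 3)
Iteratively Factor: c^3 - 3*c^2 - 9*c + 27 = (c + 3)*(c^2 - 6*c + 9) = (c - 3)*(c + 3)*(c - 3)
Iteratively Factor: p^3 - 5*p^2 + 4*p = (p - 4)*(p^2 - p) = (p - 4)*(p - 1)*(p)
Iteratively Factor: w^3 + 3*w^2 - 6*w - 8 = (w - 2)*(w^2 + 5*w + 4) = (w - 2)*(w + 4)*(w + 1)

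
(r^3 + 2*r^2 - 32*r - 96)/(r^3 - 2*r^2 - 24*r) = (r + 4)/r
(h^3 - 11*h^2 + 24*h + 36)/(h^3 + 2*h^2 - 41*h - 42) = (h - 6)/(h + 7)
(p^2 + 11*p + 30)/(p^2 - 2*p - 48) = (p + 5)/(p - 8)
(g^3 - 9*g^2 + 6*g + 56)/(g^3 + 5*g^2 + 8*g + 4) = (g^2 - 11*g + 28)/(g^2 + 3*g + 2)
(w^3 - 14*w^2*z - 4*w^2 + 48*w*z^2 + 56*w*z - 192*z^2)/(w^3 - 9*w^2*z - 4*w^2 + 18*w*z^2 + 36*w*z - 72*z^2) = (-w + 8*z)/(-w + 3*z)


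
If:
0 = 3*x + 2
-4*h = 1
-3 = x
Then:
No Solution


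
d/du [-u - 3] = -1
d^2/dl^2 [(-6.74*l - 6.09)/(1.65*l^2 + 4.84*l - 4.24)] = (-(3.3*l + 4.84)*(6.6*l + 9.68)*(6.74*l + 6.09) + (66.726*l + 85.3402)*(1.65*l^2 + 4.84*l - 4.24))/(1.65*l^2 + 4.84*l - 4.24)^3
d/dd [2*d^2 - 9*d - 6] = 4*d - 9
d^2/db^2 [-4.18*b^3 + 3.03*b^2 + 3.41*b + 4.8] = 6.06 - 25.08*b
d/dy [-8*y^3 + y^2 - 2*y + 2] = -24*y^2 + 2*y - 2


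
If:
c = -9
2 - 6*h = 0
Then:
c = -9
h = 1/3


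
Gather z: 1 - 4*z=1 - 4*z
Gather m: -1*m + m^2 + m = m^2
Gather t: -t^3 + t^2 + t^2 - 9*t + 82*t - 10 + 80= -t^3 + 2*t^2 + 73*t + 70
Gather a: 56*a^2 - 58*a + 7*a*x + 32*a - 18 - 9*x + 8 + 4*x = 56*a^2 + a*(7*x - 26) - 5*x - 10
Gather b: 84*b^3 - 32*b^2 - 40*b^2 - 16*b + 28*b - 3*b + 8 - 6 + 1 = 84*b^3 - 72*b^2 + 9*b + 3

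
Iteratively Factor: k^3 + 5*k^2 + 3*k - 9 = (k + 3)*(k^2 + 2*k - 3) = (k + 3)^2*(k - 1)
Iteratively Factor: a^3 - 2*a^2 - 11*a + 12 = (a - 4)*(a^2 + 2*a - 3) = (a - 4)*(a + 3)*(a - 1)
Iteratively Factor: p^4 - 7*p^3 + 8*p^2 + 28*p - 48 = (p - 2)*(p^3 - 5*p^2 - 2*p + 24) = (p - 2)*(p + 2)*(p^2 - 7*p + 12) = (p - 3)*(p - 2)*(p + 2)*(p - 4)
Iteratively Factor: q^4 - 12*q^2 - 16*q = (q + 2)*(q^3 - 2*q^2 - 8*q) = (q + 2)^2*(q^2 - 4*q) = q*(q + 2)^2*(q - 4)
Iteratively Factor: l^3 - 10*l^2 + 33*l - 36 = (l - 3)*(l^2 - 7*l + 12) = (l - 3)^2*(l - 4)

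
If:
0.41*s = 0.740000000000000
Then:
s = 1.80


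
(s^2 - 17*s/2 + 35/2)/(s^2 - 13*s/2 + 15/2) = (2*s - 7)/(2*s - 3)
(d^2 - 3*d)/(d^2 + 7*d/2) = 2*(d - 3)/(2*d + 7)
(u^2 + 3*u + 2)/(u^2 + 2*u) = (u + 1)/u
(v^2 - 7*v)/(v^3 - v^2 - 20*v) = (7 - v)/(-v^2 + v + 20)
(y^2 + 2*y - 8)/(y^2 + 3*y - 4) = (y - 2)/(y - 1)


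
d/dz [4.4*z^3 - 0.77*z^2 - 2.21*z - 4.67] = 13.2*z^2 - 1.54*z - 2.21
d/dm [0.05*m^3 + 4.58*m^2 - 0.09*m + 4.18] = 0.15*m^2 + 9.16*m - 0.09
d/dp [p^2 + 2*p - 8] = 2*p + 2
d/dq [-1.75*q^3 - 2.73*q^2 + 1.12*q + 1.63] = -5.25*q^2 - 5.46*q + 1.12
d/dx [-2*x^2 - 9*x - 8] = -4*x - 9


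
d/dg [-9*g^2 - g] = -18*g - 1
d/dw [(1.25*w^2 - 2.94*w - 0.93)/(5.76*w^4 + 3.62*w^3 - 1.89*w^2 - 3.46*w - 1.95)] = (-14.4*w^5 + 46.2782*w^4 + 42.7128*w^3 + 0.2182*w^2 - 8.3904*w + 2.5152)/(33.1776*w^8 + 41.7024*w^7 - 8.6684*w^6 - 53.5428*w^5 - 43.9423*w^4 - 1.0392*w^3 + 19.3426*w^2 + 13.494*w + 3.8025)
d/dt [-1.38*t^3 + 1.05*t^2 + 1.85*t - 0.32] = -4.14*t^2 + 2.1*t + 1.85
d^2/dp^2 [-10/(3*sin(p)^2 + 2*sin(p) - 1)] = 20*(18*sin(p)^3 - 9*sin(p)^2 - 10*sin(p) - 7)/((sin(p) + 1)^2*(3*sin(p) - 1)^3)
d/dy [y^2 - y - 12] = 2*y - 1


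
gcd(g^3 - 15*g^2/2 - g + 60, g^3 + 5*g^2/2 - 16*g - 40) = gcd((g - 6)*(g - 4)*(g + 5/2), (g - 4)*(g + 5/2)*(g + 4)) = g^2 - 3*g/2 - 10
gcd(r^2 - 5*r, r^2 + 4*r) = r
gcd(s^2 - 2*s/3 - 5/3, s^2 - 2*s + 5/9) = s - 5/3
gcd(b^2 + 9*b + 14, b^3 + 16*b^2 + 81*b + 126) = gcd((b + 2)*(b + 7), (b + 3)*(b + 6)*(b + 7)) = b + 7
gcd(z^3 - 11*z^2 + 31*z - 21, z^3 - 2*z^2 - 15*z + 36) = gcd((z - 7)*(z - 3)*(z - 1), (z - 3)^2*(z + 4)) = z - 3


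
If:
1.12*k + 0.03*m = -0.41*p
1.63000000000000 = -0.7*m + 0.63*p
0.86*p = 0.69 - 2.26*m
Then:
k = -0.74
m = -0.48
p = 2.06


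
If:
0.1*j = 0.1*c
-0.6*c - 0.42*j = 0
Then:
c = 0.00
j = 0.00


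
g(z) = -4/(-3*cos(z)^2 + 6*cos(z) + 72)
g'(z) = -4*(-6*sin(z)*cos(z) + 6*sin(z))/(-3*cos(z)^2 + 6*cos(z) + 72)^2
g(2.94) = -0.06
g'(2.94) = -0.00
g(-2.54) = -0.06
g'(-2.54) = 0.01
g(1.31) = -0.05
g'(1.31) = -0.00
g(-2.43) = -0.06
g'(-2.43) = 0.01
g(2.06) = -0.06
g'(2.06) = -0.01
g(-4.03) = -0.06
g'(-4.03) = -0.01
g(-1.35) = -0.05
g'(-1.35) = 0.00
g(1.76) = -0.06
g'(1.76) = -0.01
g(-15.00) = -0.06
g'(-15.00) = 0.01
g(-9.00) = -0.06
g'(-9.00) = 0.00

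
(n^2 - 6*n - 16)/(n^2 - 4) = (n - 8)/(n - 2)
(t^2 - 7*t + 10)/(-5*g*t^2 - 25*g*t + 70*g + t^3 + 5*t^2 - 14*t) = (t - 5)/(-5*g*t - 35*g + t^2 + 7*t)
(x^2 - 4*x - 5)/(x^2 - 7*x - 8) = (x - 5)/(x - 8)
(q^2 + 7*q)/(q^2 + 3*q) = (q + 7)/(q + 3)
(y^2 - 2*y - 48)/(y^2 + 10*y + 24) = (y - 8)/(y + 4)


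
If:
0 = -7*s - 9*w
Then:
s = -9*w/7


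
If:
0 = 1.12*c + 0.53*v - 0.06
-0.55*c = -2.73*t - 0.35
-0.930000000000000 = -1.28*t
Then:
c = 4.24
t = 0.73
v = -8.85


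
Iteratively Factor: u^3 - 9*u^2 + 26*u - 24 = (u - 4)*(u^2 - 5*u + 6) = (u - 4)*(u - 3)*(u - 2)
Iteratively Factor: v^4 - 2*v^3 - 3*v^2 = (v + 1)*(v^3 - 3*v^2) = v*(v + 1)*(v^2 - 3*v) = v^2*(v + 1)*(v - 3)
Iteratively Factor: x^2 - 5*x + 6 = (x - 3)*(x - 2)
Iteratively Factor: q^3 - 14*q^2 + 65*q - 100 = (q - 5)*(q^2 - 9*q + 20) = (q - 5)^2*(q - 4)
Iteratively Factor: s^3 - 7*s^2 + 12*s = (s - 4)*(s^2 - 3*s) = (s - 4)*(s - 3)*(s)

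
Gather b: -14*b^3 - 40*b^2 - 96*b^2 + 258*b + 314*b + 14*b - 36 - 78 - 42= -14*b^3 - 136*b^2 + 586*b - 156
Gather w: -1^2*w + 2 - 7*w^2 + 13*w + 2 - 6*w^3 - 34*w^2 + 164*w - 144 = -6*w^3 - 41*w^2 + 176*w - 140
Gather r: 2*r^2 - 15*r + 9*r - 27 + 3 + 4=2*r^2 - 6*r - 20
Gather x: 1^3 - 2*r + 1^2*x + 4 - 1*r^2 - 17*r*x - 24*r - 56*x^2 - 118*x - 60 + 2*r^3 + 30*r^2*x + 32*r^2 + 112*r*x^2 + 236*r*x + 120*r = 2*r^3 + 31*r^2 + 94*r + x^2*(112*r - 56) + x*(30*r^2 + 219*r - 117) - 55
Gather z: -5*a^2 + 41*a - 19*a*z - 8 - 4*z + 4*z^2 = -5*a^2 + 41*a + 4*z^2 + z*(-19*a - 4) - 8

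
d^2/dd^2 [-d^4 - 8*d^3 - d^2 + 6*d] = -12*d^2 - 48*d - 2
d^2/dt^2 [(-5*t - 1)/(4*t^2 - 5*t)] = 2*(-80*t^3 - 48*t^2 + 60*t - 25)/(t^3*(64*t^3 - 240*t^2 + 300*t - 125))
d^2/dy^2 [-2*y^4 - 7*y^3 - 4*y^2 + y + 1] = -24*y^2 - 42*y - 8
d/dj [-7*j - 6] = -7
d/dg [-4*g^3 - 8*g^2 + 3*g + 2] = -12*g^2 - 16*g + 3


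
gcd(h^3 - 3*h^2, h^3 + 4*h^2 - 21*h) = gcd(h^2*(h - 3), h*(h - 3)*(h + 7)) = h^2 - 3*h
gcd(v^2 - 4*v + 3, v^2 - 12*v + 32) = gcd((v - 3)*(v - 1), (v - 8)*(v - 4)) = 1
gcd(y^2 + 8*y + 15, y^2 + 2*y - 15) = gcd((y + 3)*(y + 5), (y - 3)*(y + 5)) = y + 5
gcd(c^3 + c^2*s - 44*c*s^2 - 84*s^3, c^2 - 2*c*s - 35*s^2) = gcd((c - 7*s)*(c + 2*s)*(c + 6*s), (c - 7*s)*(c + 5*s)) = -c + 7*s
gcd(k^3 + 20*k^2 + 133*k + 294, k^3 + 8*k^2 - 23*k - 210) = k^2 + 13*k + 42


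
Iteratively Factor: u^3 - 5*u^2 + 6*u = (u - 2)*(u^2 - 3*u) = u*(u - 2)*(u - 3)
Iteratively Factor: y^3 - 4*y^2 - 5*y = (y + 1)*(y^2 - 5*y) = y*(y + 1)*(y - 5)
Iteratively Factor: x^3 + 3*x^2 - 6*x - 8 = (x + 1)*(x^2 + 2*x - 8) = (x - 2)*(x + 1)*(x + 4)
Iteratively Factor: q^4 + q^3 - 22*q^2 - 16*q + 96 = (q + 4)*(q^3 - 3*q^2 - 10*q + 24) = (q - 2)*(q + 4)*(q^2 - q - 12) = (q - 2)*(q + 3)*(q + 4)*(q - 4)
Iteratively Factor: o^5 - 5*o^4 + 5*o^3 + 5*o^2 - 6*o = (o)*(o^4 - 5*o^3 + 5*o^2 + 5*o - 6) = o*(o - 3)*(o^3 - 2*o^2 - o + 2) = o*(o - 3)*(o - 1)*(o^2 - o - 2) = o*(o - 3)*(o - 1)*(o + 1)*(o - 2)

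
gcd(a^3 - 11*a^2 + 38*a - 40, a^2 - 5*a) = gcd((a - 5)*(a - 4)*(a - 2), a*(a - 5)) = a - 5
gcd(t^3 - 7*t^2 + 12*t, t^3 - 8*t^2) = t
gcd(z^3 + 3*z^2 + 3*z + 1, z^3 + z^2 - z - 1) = z^2 + 2*z + 1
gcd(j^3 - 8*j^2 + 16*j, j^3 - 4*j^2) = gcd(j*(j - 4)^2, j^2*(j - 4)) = j^2 - 4*j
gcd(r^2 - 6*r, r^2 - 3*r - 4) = 1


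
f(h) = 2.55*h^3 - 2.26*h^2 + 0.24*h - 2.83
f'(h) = 7.65*h^2 - 4.52*h + 0.24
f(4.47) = 180.84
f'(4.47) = 132.89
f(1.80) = 5.15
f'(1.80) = 16.89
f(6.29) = 543.85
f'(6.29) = 274.47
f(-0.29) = -3.15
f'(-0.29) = 2.19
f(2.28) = 16.19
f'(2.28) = 29.70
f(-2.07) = -35.63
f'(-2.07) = 42.38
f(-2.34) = -48.44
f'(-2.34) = 52.71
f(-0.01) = -2.83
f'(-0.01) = 0.29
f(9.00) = 1675.22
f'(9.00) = 579.21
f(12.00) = 4081.01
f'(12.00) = 1047.60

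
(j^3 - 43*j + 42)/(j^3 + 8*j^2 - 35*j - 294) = (j - 1)/(j + 7)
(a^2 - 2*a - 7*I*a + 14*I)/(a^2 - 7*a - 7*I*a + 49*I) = (a - 2)/(a - 7)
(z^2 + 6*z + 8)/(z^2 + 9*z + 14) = (z + 4)/(z + 7)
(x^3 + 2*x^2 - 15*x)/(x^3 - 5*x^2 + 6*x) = (x + 5)/(x - 2)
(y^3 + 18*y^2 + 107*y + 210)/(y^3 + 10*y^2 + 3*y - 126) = (y + 5)/(y - 3)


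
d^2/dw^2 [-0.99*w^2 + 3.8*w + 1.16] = -1.98000000000000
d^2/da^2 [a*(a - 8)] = 2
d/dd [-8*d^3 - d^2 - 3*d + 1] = -24*d^2 - 2*d - 3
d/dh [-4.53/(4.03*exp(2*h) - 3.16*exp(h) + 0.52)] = (36.5118*exp(h) - 14.3148)*exp(h)/(4.03*exp(2*h) - 3.16*exp(h) + 0.52)^2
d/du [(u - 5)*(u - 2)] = 2*u - 7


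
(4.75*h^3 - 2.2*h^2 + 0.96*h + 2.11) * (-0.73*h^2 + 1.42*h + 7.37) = -3.4675*h^5 + 8.351*h^4 + 31.1827*h^3 - 16.3911*h^2 + 10.0714*h + 15.5507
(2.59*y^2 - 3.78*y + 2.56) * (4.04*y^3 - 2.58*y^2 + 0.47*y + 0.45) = 10.4636*y^5 - 21.9534*y^4 + 21.3121*y^3 - 7.2159*y^2 - 0.4978*y + 1.152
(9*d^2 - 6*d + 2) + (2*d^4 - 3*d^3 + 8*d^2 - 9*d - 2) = 2*d^4 - 3*d^3 + 17*d^2 - 15*d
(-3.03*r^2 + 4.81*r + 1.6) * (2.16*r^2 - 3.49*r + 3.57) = -6.5448*r^4 + 20.9643*r^3 - 24.148*r^2 + 11.5877*r + 5.712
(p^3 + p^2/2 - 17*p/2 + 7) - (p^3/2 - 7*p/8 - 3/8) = p^3/2 + p^2/2 - 61*p/8 + 59/8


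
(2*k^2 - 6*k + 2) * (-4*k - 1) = -8*k^3 + 22*k^2 - 2*k - 2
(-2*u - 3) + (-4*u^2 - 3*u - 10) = -4*u^2 - 5*u - 13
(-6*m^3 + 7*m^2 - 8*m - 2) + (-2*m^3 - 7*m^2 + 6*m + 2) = -8*m^3 - 2*m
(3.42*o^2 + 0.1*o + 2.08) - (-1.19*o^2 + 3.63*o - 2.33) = 4.61*o^2 - 3.53*o + 4.41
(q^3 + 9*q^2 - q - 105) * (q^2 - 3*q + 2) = q^5 + 6*q^4 - 26*q^3 - 84*q^2 + 313*q - 210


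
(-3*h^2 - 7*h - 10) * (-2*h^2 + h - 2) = 6*h^4 + 11*h^3 + 19*h^2 + 4*h + 20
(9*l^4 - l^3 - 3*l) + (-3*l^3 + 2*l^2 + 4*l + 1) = 9*l^4 - 4*l^3 + 2*l^2 + l + 1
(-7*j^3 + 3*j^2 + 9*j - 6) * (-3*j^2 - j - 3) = 21*j^5 - 2*j^4 - 9*j^3 - 21*j + 18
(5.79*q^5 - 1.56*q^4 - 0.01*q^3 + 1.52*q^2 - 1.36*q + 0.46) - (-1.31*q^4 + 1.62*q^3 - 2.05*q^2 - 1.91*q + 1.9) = 5.79*q^5 - 0.25*q^4 - 1.63*q^3 + 3.57*q^2 + 0.55*q - 1.44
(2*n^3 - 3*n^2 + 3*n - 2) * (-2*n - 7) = -4*n^4 - 8*n^3 + 15*n^2 - 17*n + 14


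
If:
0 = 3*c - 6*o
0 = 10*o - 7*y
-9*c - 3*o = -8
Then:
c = 16/21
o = 8/21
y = 80/147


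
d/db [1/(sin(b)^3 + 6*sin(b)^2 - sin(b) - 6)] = (-3*sin(b)^2 - 12*sin(b) + 1)/((sin(b) + 6)^2*cos(b)^3)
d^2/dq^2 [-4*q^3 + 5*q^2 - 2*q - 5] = 10 - 24*q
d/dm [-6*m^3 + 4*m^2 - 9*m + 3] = -18*m^2 + 8*m - 9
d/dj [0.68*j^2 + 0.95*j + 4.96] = 1.36*j + 0.95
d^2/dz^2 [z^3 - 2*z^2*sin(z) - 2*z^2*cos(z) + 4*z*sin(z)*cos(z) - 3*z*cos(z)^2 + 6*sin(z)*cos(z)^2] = 2*sqrt(2)*z^2*sin(z + pi/4) - 8*z*sin(2*z) + 6*z*cos(2*z) - 8*sqrt(2)*z*cos(z + pi/4) + 6*z - 11*sin(z)/2 + 6*sin(2*z) - 27*sin(3*z)/2 - 4*cos(z) + 8*cos(2*z)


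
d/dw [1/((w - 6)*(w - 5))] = (11 - 2*w)/(w^4 - 22*w^3 + 181*w^2 - 660*w + 900)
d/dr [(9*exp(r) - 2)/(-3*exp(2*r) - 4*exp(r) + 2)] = (27*exp(2*r) - 12*exp(r) + 10)*exp(r)/(9*exp(4*r) + 24*exp(3*r) + 4*exp(2*r) - 16*exp(r) + 4)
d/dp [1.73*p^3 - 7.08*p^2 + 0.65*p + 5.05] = 5.19*p^2 - 14.16*p + 0.65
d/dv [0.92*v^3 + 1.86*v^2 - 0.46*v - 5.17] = 2.76*v^2 + 3.72*v - 0.46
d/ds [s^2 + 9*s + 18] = 2*s + 9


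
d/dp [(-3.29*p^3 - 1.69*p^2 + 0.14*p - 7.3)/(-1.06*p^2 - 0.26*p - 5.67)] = (3.4874*p^4 + 1.7108*p^3 + 56.5507*p^2 + 3.6886*p - 2.6918)/(1.1236*p^4 + 0.5512*p^3 + 12.088*p^2 + 2.9484*p + 32.1489)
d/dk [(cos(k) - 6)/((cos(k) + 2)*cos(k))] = (sin(k) - 12*sin(k)/cos(k)^2 - 12*tan(k))/(cos(k) + 2)^2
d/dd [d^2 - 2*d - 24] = 2*d - 2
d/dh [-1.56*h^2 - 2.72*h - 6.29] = -3.12*h - 2.72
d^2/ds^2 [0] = 0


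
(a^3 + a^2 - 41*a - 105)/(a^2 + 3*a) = a - 2 - 35/a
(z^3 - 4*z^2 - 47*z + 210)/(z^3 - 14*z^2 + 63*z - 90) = (z + 7)/(z - 3)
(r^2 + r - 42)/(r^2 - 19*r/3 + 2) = 3*(r + 7)/(3*r - 1)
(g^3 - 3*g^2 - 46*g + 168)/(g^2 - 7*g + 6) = (g^2 + 3*g - 28)/(g - 1)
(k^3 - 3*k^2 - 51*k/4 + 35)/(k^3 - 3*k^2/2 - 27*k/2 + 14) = (k - 5/2)/(k - 1)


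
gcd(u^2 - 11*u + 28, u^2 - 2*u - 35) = u - 7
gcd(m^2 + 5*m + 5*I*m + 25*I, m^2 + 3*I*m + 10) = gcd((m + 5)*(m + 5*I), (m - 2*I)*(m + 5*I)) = m + 5*I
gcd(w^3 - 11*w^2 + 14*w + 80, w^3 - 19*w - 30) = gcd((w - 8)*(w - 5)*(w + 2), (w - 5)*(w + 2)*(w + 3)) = w^2 - 3*w - 10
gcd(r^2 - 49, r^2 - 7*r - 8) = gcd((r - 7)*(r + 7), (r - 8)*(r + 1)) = 1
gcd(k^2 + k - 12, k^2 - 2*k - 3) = k - 3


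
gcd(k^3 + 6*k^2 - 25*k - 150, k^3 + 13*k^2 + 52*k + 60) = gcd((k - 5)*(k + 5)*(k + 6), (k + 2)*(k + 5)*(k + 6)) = k^2 + 11*k + 30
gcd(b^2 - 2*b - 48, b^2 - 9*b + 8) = b - 8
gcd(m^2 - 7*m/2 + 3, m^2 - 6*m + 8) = m - 2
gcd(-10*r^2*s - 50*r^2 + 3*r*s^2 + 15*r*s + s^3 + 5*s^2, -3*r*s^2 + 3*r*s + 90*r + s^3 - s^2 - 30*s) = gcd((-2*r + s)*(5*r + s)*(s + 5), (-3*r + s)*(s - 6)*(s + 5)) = s + 5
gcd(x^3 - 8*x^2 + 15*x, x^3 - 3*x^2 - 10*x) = x^2 - 5*x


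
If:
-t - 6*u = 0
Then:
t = -6*u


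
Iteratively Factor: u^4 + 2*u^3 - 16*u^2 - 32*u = (u)*(u^3 + 2*u^2 - 16*u - 32) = u*(u + 4)*(u^2 - 2*u - 8) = u*(u - 4)*(u + 4)*(u + 2)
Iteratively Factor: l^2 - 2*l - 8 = (l - 4)*(l + 2)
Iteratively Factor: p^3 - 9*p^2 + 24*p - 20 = (p - 5)*(p^2 - 4*p + 4) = (p - 5)*(p - 2)*(p - 2)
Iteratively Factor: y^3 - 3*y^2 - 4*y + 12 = (y - 3)*(y^2 - 4) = (y - 3)*(y - 2)*(y + 2)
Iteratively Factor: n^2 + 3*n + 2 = (n + 2)*(n + 1)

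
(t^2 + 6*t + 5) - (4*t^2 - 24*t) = -3*t^2 + 30*t + 5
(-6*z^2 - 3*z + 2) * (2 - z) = 6*z^3 - 9*z^2 - 8*z + 4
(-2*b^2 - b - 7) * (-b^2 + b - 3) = 2*b^4 - b^3 + 12*b^2 - 4*b + 21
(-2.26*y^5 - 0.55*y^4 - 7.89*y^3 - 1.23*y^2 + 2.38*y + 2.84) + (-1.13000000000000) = -2.26*y^5 - 0.55*y^4 - 7.89*y^3 - 1.23*y^2 + 2.38*y + 1.71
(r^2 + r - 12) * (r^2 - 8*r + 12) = r^4 - 7*r^3 - 8*r^2 + 108*r - 144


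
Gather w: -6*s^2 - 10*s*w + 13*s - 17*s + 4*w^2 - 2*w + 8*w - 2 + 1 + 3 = -6*s^2 - 4*s + 4*w^2 + w*(6 - 10*s) + 2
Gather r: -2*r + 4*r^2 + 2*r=4*r^2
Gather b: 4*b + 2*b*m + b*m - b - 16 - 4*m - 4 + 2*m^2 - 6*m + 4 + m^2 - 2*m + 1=b*(3*m + 3) + 3*m^2 - 12*m - 15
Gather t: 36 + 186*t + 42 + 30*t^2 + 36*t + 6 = 30*t^2 + 222*t + 84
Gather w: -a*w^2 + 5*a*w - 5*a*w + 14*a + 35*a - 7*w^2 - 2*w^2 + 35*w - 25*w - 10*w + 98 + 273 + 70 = 49*a + w^2*(-a - 9) + 441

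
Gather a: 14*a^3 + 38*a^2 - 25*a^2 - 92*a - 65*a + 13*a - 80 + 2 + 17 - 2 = 14*a^3 + 13*a^2 - 144*a - 63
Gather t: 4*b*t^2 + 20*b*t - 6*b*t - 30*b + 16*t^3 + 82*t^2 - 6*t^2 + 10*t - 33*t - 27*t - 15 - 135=-30*b + 16*t^3 + t^2*(4*b + 76) + t*(14*b - 50) - 150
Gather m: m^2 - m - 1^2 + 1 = m^2 - m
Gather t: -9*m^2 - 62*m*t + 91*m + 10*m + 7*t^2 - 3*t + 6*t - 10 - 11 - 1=-9*m^2 + 101*m + 7*t^2 + t*(3 - 62*m) - 22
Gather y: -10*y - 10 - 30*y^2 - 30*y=-30*y^2 - 40*y - 10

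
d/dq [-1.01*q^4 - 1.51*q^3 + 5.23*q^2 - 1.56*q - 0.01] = -4.04*q^3 - 4.53*q^2 + 10.46*q - 1.56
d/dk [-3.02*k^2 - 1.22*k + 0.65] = -6.04*k - 1.22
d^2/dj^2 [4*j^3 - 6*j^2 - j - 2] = 24*j - 12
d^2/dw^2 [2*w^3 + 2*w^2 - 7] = 12*w + 4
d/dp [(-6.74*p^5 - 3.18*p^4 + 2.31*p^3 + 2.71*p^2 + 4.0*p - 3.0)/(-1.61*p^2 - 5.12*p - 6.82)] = (32.5542*p^6 + 148.2748*p^5 + 274.9597*p^4 + 63.096*p^3 - 54.6978*p^2 - 46.6244*p - 42.64)/(2.5921*p^4 + 16.4864*p^3 + 48.1748*p^2 + 69.8368*p + 46.5124)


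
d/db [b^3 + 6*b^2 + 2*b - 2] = 3*b^2 + 12*b + 2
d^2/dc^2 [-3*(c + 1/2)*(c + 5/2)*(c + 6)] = -18*c - 54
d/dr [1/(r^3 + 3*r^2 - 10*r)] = (-3*r^2 - 6*r + 10)/(r^2*(r^2 + 3*r - 10)^2)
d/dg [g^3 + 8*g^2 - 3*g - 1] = 3*g^2 + 16*g - 3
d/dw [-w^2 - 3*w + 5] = -2*w - 3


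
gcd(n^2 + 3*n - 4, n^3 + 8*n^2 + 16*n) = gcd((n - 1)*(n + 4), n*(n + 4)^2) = n + 4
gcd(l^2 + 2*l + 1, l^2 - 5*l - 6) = l + 1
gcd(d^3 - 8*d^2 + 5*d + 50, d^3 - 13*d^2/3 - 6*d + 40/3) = d^2 - 3*d - 10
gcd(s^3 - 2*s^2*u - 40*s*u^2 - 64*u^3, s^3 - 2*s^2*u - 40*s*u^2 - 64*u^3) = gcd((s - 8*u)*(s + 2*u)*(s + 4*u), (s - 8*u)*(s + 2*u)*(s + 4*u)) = s^3 - 2*s^2*u - 40*s*u^2 - 64*u^3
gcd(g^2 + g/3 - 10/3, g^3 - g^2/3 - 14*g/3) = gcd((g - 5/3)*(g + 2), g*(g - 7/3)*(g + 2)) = g + 2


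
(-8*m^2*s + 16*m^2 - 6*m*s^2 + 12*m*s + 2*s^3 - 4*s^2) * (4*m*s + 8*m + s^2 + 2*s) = -32*m^3*s^2 + 128*m^3 - 32*m^2*s^3 + 128*m^2*s + 2*m*s^4 - 8*m*s^2 + 2*s^5 - 8*s^3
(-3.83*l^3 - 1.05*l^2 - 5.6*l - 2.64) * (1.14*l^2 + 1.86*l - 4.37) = -4.3662*l^5 - 8.3208*l^4 + 8.4001*l^3 - 8.8371*l^2 + 19.5616*l + 11.5368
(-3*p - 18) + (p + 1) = -2*p - 17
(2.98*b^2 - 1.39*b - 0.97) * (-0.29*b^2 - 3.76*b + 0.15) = -0.8642*b^4 - 10.8017*b^3 + 5.9547*b^2 + 3.4387*b - 0.1455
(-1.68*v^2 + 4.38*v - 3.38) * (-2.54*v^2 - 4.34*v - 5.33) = 4.2672*v^4 - 3.834*v^3 - 1.4696*v^2 - 8.6762*v + 18.0154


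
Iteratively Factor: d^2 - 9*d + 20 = (d - 5)*(d - 4)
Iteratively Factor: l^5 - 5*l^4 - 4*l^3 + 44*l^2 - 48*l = (l - 4)*(l^4 - l^3 - 8*l^2 + 12*l) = (l - 4)*(l - 2)*(l^3 + l^2 - 6*l) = (l - 4)*(l - 2)^2*(l^2 + 3*l) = (l - 4)*(l - 2)^2*(l + 3)*(l)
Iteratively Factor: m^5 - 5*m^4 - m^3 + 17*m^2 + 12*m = (m + 1)*(m^4 - 6*m^3 + 5*m^2 + 12*m) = m*(m + 1)*(m^3 - 6*m^2 + 5*m + 12) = m*(m - 3)*(m + 1)*(m^2 - 3*m - 4) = m*(m - 3)*(m + 1)^2*(m - 4)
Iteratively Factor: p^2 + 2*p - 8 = (p + 4)*(p - 2)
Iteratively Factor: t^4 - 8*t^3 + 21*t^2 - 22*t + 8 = (t - 4)*(t^3 - 4*t^2 + 5*t - 2) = (t - 4)*(t - 2)*(t^2 - 2*t + 1) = (t - 4)*(t - 2)*(t - 1)*(t - 1)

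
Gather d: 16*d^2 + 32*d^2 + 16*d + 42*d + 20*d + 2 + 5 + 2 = 48*d^2 + 78*d + 9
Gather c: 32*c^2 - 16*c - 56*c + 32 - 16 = 32*c^2 - 72*c + 16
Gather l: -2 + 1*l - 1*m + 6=l - m + 4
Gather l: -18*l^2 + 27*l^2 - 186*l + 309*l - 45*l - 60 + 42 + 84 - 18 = 9*l^2 + 78*l + 48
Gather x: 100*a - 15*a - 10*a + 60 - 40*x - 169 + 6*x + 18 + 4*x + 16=75*a - 30*x - 75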